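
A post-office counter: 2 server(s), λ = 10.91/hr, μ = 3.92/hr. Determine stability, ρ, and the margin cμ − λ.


Total capacity cμ = 2·3.92 = 7.84/hr
ρ = λ/(cμ) = 10.91/7.84 = 1.3916
Stable ⇔ ρ < 1: NO
Spare capacity = cμ − λ = 7.84 − 10.91 = -3.07/hr

Final: ρ = 1.3916; unstable; margin = -3.07/hr


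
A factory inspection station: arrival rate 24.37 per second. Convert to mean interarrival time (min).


Mean interarrival time = 1/λ = 1/24.37 second = 0.04103 second
In minutes: 0.04103 × 0.0166667 = 0.0006839 min

Final: 0.0006839 min


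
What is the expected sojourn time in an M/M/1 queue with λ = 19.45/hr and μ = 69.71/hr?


W = 1/(μ−λ) = 1/(69.71 − 19.45) = 1/50.26 = 0.01990 hr

Final: 0.01990 hr


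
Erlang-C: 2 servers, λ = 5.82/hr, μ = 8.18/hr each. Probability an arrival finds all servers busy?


a = λ/μ = 0.7115; ρ = a/2 = 0.3557
P₀ = 0.475203 (from M/M/c formula)
C(c,a) = [a^c/(c!(1−ρ))]·P₀ = [0.50622/(2·0.6443)]·0.475203
= 0.39287·0.475203 = 0.186694

Final: 0.186694


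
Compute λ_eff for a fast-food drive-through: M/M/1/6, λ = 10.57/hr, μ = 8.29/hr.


ρ = 1.2750; P_K = (1−ρ)ρ^6/(1−ρ^7) = 0.263872
λ_eff = λ(1 − P_K) = 10.57·(1 − 0.263872) = 10.57·0.736128 = 7.7809 /hr

Final: 7.7809 /hr


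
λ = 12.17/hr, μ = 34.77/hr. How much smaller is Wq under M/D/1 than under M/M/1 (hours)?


ρ = 12.17/34.77 = 0.3500
Wq(M/M/1) = ρ/(μ−λ) = 0.3500/22.60 = 0.01549 hr
Wq(M/D/1) = ρ/(2(μ−λ)) = 0.007744 hr
Savings = 0.01549 − 0.007744 = 0.007744 hr

Final: 0.007744 hr


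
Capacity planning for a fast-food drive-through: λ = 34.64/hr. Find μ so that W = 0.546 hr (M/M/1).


W = 1/(μ−λ) ⇒ μ − λ = 1/W = 1/0.546 = 1.8315
μ = λ + 1/W = 34.64 + 1.8315 = 36.4715 per hr

Final: 36.4715 /hr


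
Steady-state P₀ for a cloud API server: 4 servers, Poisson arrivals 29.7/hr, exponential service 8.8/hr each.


a = λ/μ = 29.7/8.8 = 3.3750; ρ = a/c = 0.8437
Σ_{k=0}^{3} a^k/k! (terms k=0..3) = 1.00000 + 3.37500 + 5.69531 + 6.40723 = 16.47754
Tail: a^4/(4!(1−ρ)) = 129.74634/(24·0.1563) = 34.59902
P₀ = 1/(16.47754 + 34.59902) = 1/51.07656 = 0.019578

Final: 0.019578


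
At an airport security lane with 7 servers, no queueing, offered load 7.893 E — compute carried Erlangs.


B(7,7.893) = 0.302091 (Erlang-B)
Carried load = a(1 − B) = 7.893·(1 − 0.302091) = 7.893·0.697909 = 5.5086 E

Final: 5.5086 Erlangs


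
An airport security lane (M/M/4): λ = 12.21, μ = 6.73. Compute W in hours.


a = 1.8143; ρ = 0.4536; P₀ = 0.159198
Lq = P₀·a^c·ρ/(c!(1−ρ)²) = 0.10917
Wq = Lq/λ = 0.10917/12.21 = 0.008941 hr
W = Wq + 1/μ = 0.008941 + 0.14859 = 0.15753 hr

Final: 0.15753 hr


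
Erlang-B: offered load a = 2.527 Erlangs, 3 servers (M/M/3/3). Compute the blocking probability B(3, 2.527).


B(c,a) = (a^c/c!) / Σ_{k=0}^{c} a^k/k!
a^3/3! = 2.689456
Σ terms (k=0..3): 1.00000 + 2.52700 + 3.19286 + 2.68946 = 9.409321
B = 2.689456/9.409321 = 0.285829

Final: 0.285829


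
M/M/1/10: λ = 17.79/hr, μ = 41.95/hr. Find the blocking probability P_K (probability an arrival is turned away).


ρ = λ/μ = 17.79/41.95 = 0.4241
P_K = (1−ρ)ρ^K/(1−ρ^(K+1)) = (0.5759·0.0001881)/(1 − 0.00007978)
= 0.0001083/0.999920 = 0.0001084

Final: 0.0001084


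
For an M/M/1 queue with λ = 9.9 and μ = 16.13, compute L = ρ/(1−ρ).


ρ = λ/μ = 9.9/16.13 = 0.6138
L = ρ/(1−ρ) = 0.6138/(1 − 0.6138) = 0.6138/0.3862 = 1.5891

Final: 1.5891


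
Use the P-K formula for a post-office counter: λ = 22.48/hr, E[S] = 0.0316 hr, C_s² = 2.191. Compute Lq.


ρ = λ·E[S] = 22.48·0.0316 = 0.7104
Lq = ρ²(1+C_s²)/(2(1−ρ)) = 0.5046·(1+2.191)/(2·0.2896)
= 0.5046·3.1910/0.5793 = 2.77982

Final: 2.77982


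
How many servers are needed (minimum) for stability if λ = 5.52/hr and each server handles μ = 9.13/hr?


Stability requires cμ > λ ⇔ c > λ/μ.
λ/μ = 5.52/9.13 = 0.6046
Minimum integer c = ⌊0.6046⌋ + 1 = 1
Check: 1·9.13 = 9.13 > 5.52, while 0·9.13 = 0.00 ≤ 5.52

Final: 1 servers


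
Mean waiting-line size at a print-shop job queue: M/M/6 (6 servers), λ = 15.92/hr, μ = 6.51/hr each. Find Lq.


a = λ/μ = 2.4455; ρ = a/6 = 0.4076
P₀ = 0.086255
Lq = P₀·a^c·ρ / (c!·(1−ρ)²) = 0.086255·213.88112·0.4076/(720·0.35096)
= 0.02976

Final: 0.02976


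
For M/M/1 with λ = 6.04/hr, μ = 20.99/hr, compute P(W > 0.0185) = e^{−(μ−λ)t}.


W ~ Exponential(μ−λ) for M/M/1.
μ − λ = 20.99 − 6.04 = 14.9500
P(W > t) = e^{−(μ−λ)t} = e^{−0.2766} = 0.758377

Final: 0.758377


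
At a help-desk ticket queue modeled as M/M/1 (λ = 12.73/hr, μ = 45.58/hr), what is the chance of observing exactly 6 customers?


ρ = 12.73/45.58 = 0.2793
P_n = (1−ρ)·ρ^n = (1 − 0.2793)·0.2793^6 = 0.7207·0.0004746 = 0.0003420

Final: 0.0003420


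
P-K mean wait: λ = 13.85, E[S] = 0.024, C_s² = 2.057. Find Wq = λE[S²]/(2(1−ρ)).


ρ = λ·E[S] = 13.85·0.024 = 0.3324
E[S²] = E[S]²(1+C_s²) = 0.024²·(1+2.057) = 0.001761
Wq = λ·E[S²]/(2(1−ρ)) = 13.85·0.001761/(2·0.6676) = 0.01827 hr

Final: 0.01827 hr


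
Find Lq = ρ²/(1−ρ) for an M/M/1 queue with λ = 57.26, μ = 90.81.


ρ = 57.26/90.81 = 0.6305
Lq = ρ²/(1−ρ) = 0.3976/0.3695 = 1.0762

Final: 1.0762


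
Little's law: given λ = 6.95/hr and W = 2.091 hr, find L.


L = λW = 6.95·2.091 = 14.5325

Final: 14.5325


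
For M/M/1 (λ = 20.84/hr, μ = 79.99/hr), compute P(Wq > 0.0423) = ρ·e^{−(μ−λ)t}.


ρ = 20.84/79.99 = 0.2605
P(Wq > t) = ρ·e^{−(μ−λ)t} = 0.2605·e^{−2.5020}
= 0.2605·0.081917 = 0.021342

Final: 0.021342


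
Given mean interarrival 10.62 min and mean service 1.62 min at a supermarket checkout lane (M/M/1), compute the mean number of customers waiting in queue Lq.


λ = 60/10.62 = 5.6497 /hr
μ = 60/1.62 = 37.0370 /hr
ρ = λ/μ = 5.6497/37.0370 = 0.1525
Lq = ρ²/(1−ρ) = 0.02327/0.8475 = 0.02746

Final: 0.02746


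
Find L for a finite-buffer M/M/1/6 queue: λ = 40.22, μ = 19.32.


ρ = 40.22/19.32 = 2.0818
L = ρ[1 − (K+1)ρ^K + Kρ^(K+1)] / [(1−ρ)(1−ρ^(K+1))]
Numerator: 2.0818·(1 − 7·81.397237 + 6·169.451185) = 932.484558
Denominator: (-1.0818)·(-168.451185) = 182.227213
L = 932.484558/182.227213 = 5.1172

Final: 5.1172


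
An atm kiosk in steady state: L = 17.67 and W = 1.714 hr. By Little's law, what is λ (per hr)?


λ = L/W = 17.67/1.714 = 10.3092 /hr

Final: 10.3092 /hr


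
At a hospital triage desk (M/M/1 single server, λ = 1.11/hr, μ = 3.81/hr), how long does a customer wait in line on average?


ρ = 1.11/3.81 = 0.2913
Wq = ρ/(μ−λ) = 0.2913/(3.81 − 1.11) = 0.2913/2.70 = 0.1079 hr

Final: 0.1079 hr


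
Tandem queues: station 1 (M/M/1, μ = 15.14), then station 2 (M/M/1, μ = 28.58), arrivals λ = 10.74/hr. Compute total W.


Each node sees arrival rate λ = 10.74/hr (tandem ⇒ throughput preserved).
W₁ = 1/(μ₁−λ) = 1/(15.14−10.74) = 0.22727 hr
W₂ = 1/(μ₂−λ) = 1/(28.58−10.74) = 0.05605 hr
W_total = W₁ + W₂ = 0.22727 + 0.05605 = 0.28333 hr

Final: 0.28333 hr


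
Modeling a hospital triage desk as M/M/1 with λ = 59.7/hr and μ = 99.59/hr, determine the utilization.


ρ = λ/μ = 59.7/99.59 = 0.5995

Final: 0.5995


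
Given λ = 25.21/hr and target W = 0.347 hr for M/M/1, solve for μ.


W = 1/(μ−λ) ⇒ μ − λ = 1/W = 1/0.347 = 2.8818
μ = λ + 1/W = 25.21 + 2.8818 = 28.0918 per hr

Final: 28.0918 /hr


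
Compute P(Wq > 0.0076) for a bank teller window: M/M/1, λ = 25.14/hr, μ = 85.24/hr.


ρ = 25.14/85.24 = 0.2949
P(Wq > t) = ρ·e^{−(μ−λ)t} = 0.2949·e^{−0.4568}
= 0.2949·0.633332 = 0.186790

Final: 0.186790


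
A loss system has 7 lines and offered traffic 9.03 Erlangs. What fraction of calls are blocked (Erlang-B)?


B(c,a) = (a^c/c!) / Σ_{k=0}^{c} a^k/k!
a^7/7! = 971.367829
Σ terms (k=0..7): 1.00000 + 9.03000 + 40.77045 + 122.71905 + 277.03827 + 500.33111 + 752.99832 + 971.36783 = 2675.255023
B = 971.367829/2675.255023 = 0.363094

Final: 0.363094


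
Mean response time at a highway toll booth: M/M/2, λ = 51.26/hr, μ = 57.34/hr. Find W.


a = 0.8940; ρ = 0.4470; P₀ = 0.382186
Lq = P₀·a^c·ρ/(c!(1−ρ)²) = 0.22320
Wq = Lq/λ = 0.22320/51.26 = 0.004354 hr
W = Wq + 1/μ = 0.004354 + 0.01744 = 0.02179 hr

Final: 0.02179 hr


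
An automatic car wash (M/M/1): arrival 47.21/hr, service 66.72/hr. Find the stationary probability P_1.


ρ = 47.21/66.72 = 0.7076
P_n = (1−ρ)·ρ^n = (1 − 0.7076)·0.7076^1 = 0.2924·0.707584 = 0.206909

Final: 0.206909


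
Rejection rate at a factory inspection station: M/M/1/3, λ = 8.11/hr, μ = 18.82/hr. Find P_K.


ρ = λ/μ = 8.11/18.82 = 0.4309
P_K = (1−ρ)ρ^K/(1−ρ^(K+1)) = (0.5691·0.080021)/(1 − 0.034483)
= 0.045538/0.965517 = 0.047164

Final: 0.047164


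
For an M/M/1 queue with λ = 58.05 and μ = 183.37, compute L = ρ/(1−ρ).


ρ = λ/μ = 58.05/183.37 = 0.3166
L = ρ/(1−ρ) = 0.3166/(1 − 0.3166) = 0.3166/0.6834 = 0.4632

Final: 0.4632


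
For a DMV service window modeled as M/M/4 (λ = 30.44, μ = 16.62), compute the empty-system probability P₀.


a = λ/μ = 30.44/16.62 = 1.8315; ρ = a/c = 0.4579
Σ_{k=0}^{3} a^k/k! (terms k=0..3) = 1.00000 + 1.83153 + 1.67725 + 1.02398 = 5.53275
Tail: a^4/(4!(1−ρ)) = 11.25264/(24·0.5421) = 0.86487
P₀ = 1/(5.53275 + 0.86487) = 1/6.39762 = 0.156308

Final: 0.156308


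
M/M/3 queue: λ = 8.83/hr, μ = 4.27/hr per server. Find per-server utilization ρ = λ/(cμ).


ρ = λ/(cμ) = 8.83/(3·4.27) = 8.83/12.81 = 0.6893

Final: 0.6893


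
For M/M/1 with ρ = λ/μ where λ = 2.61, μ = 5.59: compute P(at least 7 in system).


ρ = 2.61/5.59 = 0.4669
P(N ≥ n) = ρ^n = 0.4669^7 = 0.004837

Final: 0.004837


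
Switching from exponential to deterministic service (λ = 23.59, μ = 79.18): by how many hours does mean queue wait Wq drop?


ρ = 23.59/79.18 = 0.2979
Wq(M/M/1) = ρ/(μ−λ) = 0.2979/55.59 = 0.005359 hr
Wq(M/D/1) = ρ/(2(μ−λ)) = 0.002680 hr
Savings = 0.005359 − 0.002680 = 0.002680 hr

Final: 0.002680 hr


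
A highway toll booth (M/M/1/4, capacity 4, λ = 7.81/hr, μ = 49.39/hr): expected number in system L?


ρ = 7.81/49.39 = 0.1581
L = ρ[1 − (K+1)ρ^K + Kρ^(K+1)] / [(1−ρ)(1−ρ^(K+1))]
Numerator: 0.1581·(1 − 5·0.0006252 + 4·0.00009887) = 0.157697
Denominator: (0.8419)·(0.999901) = 0.841788
L = 0.157697/0.841788 = 0.1873

Final: 0.1873


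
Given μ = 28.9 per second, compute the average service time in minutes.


Mean service time = 1/μ = 1/28.9 second = 0.03460 second
In minutes: 0.03460 × 0.0166667 = 0.0005767 min

Final: 0.0005767 min


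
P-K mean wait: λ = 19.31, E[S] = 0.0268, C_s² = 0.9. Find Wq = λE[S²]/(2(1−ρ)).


ρ = λ·E[S] = 19.31·0.0268 = 0.5175
E[S²] = E[S]²(1+C_s²) = 0.0268²·(1+0.9) = 0.001365
Wq = λ·E[S²]/(2(1−ρ)) = 19.31·0.001365/(2·0.4825) = 0.02731 hr

Final: 0.02731 hr


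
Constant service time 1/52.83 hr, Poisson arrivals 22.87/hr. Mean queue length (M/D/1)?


ρ = 22.87/52.83 = 0.4329
M/D/1: Lq = ρ²/(2(1−ρ)) = 0.1874/(2·0.5671) = 0.16523

Final: 0.16523


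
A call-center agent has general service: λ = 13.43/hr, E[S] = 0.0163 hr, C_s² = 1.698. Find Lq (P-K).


ρ = λ·E[S] = 13.43·0.0163 = 0.2189
Lq = ρ²(1+C_s²)/(2(1−ρ)) = 0.04792·(1+1.698)/(2·0.7811)
= 0.04792·2.6980/1.5622 = 0.08276

Final: 0.08276


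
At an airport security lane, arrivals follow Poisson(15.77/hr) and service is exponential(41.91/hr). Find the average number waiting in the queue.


ρ = 15.77/41.91 = 0.3763
Lq = ρ²/(1−ρ) = 0.1416/0.6237 = 0.2270

Final: 0.2270


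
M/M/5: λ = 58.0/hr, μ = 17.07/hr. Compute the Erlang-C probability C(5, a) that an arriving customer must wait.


a = λ/μ = 3.3978; ρ = a/5 = 0.6796
P₀ = 0.029378 (from M/M/c formula)
C(c,a) = [a^c/(c!(1−ρ))]·P₀ = [452.86876/(120·0.3204)]·0.029378
= 11.77707·0.029378 = 0.345992

Final: 0.345992


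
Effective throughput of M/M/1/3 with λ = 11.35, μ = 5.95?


ρ = 1.9076; P_K = (1−ρ)ρ^3/(1−ρ^4) = 0.514638
λ_eff = λ(1 − P_K) = 11.35·(1 − 0.514638) = 11.35·0.485362 = 5.5089 /hr

Final: 5.5089 /hr


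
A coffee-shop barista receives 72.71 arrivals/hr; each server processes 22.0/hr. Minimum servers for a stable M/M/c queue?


Stability requires cμ > λ ⇔ c > λ/μ.
λ/μ = 72.71/22.0 = 3.3050
Minimum integer c = ⌊3.3050⌋ + 1 = 4
Check: 4·22.0 = 88.00 > 72.71, while 3·22.0 = 66.00 ≤ 72.71

Final: 4 servers


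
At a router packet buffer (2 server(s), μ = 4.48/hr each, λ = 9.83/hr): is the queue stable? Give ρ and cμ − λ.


Total capacity cμ = 2·4.48 = 8.96/hr
ρ = λ/(cμ) = 9.83/8.96 = 1.0971
Stable ⇔ ρ < 1: NO
Spare capacity = cμ − λ = 8.96 − 9.83 = -0.87/hr

Final: ρ = 1.0971; unstable; margin = -0.87/hr


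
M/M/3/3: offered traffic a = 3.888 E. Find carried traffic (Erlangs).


B(3,3.888) = 0.440411 (Erlang-B)
Carried load = a(1 − B) = 3.888·(1 − 0.440411) = 3.888·0.559589 = 2.1757 E

Final: 2.1757 Erlangs


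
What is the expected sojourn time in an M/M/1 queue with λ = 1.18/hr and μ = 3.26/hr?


W = 1/(μ−λ) = 1/(3.26 − 1.18) = 1/2.08 = 0.4808 hr

Final: 0.4808 hr


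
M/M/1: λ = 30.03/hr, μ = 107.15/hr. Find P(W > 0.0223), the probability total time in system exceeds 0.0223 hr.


W ~ Exponential(μ−λ) for M/M/1.
μ − λ = 107.15 − 30.03 = 77.1200
P(W > t) = e^{−(μ−λ)t} = e^{−1.7198} = 0.179106

Final: 0.179106


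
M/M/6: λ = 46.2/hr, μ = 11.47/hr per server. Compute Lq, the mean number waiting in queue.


a = λ/μ = 4.0279; ρ = a/6 = 0.6713
P₀ = 0.016161
Lq = P₀·a^c·ρ / (c!·(1−ρ)²) = 0.016161·4270.42743·0.6713/(720·0.10803)
= 0.59562

Final: 0.59562


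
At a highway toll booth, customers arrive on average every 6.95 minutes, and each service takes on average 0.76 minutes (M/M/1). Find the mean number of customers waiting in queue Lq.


λ = 60/6.95 = 8.6331 /hr
μ = 60/0.76 = 78.9474 /hr
ρ = λ/μ = 8.6331/78.9474 = 0.1094
Lq = ρ²/(1−ρ) = 0.01196/0.8906 = 0.01343

Final: 0.01343


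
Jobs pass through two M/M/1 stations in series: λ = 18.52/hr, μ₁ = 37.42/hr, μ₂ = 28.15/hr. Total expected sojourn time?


Each node sees arrival rate λ = 18.52/hr (tandem ⇒ throughput preserved).
W₁ = 1/(μ₁−λ) = 1/(37.42−18.52) = 0.05291 hr
W₂ = 1/(μ₂−λ) = 1/(28.15−18.52) = 0.10384 hr
W_total = W₁ + W₂ = 0.05291 + 0.10384 = 0.15675 hr

Final: 0.15675 hr


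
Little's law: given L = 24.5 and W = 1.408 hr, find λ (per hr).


λ = L/W = 24.5/1.408 = 17.4006 /hr

Final: 17.4006 /hr


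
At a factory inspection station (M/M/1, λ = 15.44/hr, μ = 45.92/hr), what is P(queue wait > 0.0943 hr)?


ρ = 15.44/45.92 = 0.3362
P(Wq > t) = ρ·e^{−(μ−λ)t} = 0.3362·e^{−2.8743}
= 0.3362·0.056458 = 0.018983

Final: 0.018983


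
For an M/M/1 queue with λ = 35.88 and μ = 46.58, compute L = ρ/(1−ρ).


ρ = λ/μ = 35.88/46.58 = 0.7703
L = ρ/(1−ρ) = 0.7703/(1 − 0.7703) = 0.7703/0.2297 = 3.3533

Final: 3.3533


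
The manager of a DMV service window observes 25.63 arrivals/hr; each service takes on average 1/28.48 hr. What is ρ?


ρ = λ/μ = 25.63/28.48 = 0.8999

Final: 0.8999


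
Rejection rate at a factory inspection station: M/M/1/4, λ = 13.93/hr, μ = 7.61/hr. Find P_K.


ρ = λ/μ = 13.93/7.61 = 1.8305
P_K = (1−ρ)ρ^K/(1−ρ^(K+1)) = (-0.8305·11.227055)/(1 − 20.550969)
= -9.323914/-19.550969 = 0.476903

Final: 0.476903


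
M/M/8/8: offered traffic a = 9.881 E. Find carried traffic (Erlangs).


B(8,9.881) = 0.332716 (Erlang-B)
Carried load = a(1 − B) = 9.881·(1 − 0.332716) = 9.881·0.667284 = 6.5934 E

Final: 6.5934 Erlangs


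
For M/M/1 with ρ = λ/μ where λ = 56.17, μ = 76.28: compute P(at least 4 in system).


ρ = 56.17/76.28 = 0.7364
P(N ≥ n) = ρ^n = 0.7364^4 = 0.294019

Final: 0.294019


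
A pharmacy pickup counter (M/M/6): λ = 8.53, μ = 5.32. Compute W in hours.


a = 1.6034; ρ = 0.2672; P₀ = 0.201138
Lq = P₀·a^c·ρ/(c!(1−ρ)²) = 0.002362
Wq = Lq/λ = 0.002362/8.53 = 0.0002769 hr
W = Wq + 1/μ = 0.0002769 + 0.18797 = 0.18825 hr

Final: 0.18825 hr


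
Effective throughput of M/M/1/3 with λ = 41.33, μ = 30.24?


ρ = 1.3667; P_K = (1−ρ)ρ^3/(1−ρ^4) = 0.376122
λ_eff = λ(1 − P_K) = 41.33·(1 − 0.376122) = 41.33·0.623878 = 25.7849 /hr

Final: 25.7849 /hr


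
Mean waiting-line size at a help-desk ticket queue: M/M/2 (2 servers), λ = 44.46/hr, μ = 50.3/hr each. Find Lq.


a = λ/μ = 0.8839; ρ = a/2 = 0.4419
P₀ = 0.387012
Lq = P₀·a^c·ρ / (c!·(1−ρ)²) = 0.387012·0.78127·0.4419/(2·0.31142)
= 0.21455

Final: 0.21455


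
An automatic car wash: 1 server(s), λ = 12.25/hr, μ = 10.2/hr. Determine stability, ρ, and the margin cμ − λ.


Total capacity cμ = 1·10.2 = 10.20/hr
ρ = λ/(cμ) = 12.25/10.20 = 1.2010
Stable ⇔ ρ < 1: NO
Spare capacity = cμ − λ = 10.20 − 12.25 = -2.05/hr

Final: ρ = 1.2010; unstable; margin = -2.05/hr


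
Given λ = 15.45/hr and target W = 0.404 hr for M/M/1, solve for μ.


W = 1/(μ−λ) ⇒ μ − λ = 1/W = 1/0.404 = 2.4752
μ = λ + 1/W = 15.45 + 2.4752 = 17.9252 per hr

Final: 17.9252 /hr


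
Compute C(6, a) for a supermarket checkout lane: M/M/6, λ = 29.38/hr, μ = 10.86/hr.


a = λ/μ = 2.7053; ρ = a/6 = 0.4509
P₀ = 0.066243 (from M/M/c formula)
C(c,a) = [a^c/(c!(1−ρ))]·P₀ = [392.04128/(720·0.5491)]·0.066243
= 0.99161·0.066243 = 0.065687

Final: 0.065687


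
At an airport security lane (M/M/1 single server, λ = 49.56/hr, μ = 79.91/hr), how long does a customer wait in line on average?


ρ = 49.56/79.91 = 0.6202
Wq = ρ/(μ−λ) = 0.6202/(79.91 − 49.56) = 0.6202/30.35 = 0.02043 hr

Final: 0.02043 hr


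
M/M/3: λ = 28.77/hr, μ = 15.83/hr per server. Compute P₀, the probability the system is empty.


a = λ/μ = 28.77/15.83 = 1.8174; ρ = a/c = 0.6058
Σ_{k=0}^{2} a^k/k! (terms k=0..2) = 1.00000 + 1.81744 + 1.65154 = 4.46897
Tail: a^3/(3!(1−ρ)) = 6.00312/(6·0.3942) = 2.53818
P₀ = 1/(4.46897 + 2.53818) = 1/7.00715 = 0.142711

Final: 0.142711


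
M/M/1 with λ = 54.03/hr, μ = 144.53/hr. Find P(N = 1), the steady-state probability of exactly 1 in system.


ρ = 54.03/144.53 = 0.3738
P_n = (1−ρ)·ρ^n = (1 − 0.3738)·0.3738^1 = 0.6262·0.373832 = 0.234082

Final: 0.234082


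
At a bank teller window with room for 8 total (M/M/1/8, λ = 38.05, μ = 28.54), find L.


ρ = 38.05/28.54 = 1.3332
L = ρ[1 − (K+1)ρ^K + Kρ^(K+1)] / [(1−ρ)(1−ρ^(K+1))]
Numerator: 1.3332·(1 − 9·9.981724 + 8·13.307799) = 23.500447
Denominator: (-0.3332)·(-12.307799) = 4.101162
L = 23.500447/4.101162 = 5.7302

Final: 5.7302


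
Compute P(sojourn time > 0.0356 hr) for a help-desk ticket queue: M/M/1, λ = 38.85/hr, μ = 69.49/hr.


W ~ Exponential(μ−λ) for M/M/1.
μ − λ = 69.49 − 38.85 = 30.6400
P(W > t) = e^{−(μ−λ)t} = e^{−1.0908} = 0.335953

Final: 0.335953


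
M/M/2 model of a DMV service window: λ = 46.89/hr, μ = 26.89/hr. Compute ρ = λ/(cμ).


ρ = λ/(cμ) = 46.89/(2·26.89) = 46.89/53.78 = 0.8719

Final: 0.8719


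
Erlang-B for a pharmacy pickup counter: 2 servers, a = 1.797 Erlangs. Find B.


B(c,a) = (a^c/c!) / Σ_{k=0}^{c} a^k/k!
a^2/2! = 1.614604
Σ terms (k=0..2): 1.00000 + 1.79700 + 1.61460 = 4.411604
B = 1.614604/4.411604 = 0.365990

Final: 0.365990


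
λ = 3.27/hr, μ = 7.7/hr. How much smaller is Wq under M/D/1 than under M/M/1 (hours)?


ρ = 3.27/7.7 = 0.4247
Wq(M/M/1) = ρ/(μ−λ) = 0.4247/4.43 = 0.09586 hr
Wq(M/D/1) = ρ/(2(μ−λ)) = 0.04793 hr
Savings = 0.09586 − 0.04793 = 0.04793 hr

Final: 0.04793 hr


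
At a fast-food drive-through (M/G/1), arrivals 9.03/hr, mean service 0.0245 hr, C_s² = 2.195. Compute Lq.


ρ = λ·E[S] = 9.03·0.0245 = 0.2212
Lq = ρ²(1+C_s²)/(2(1−ρ)) = 0.04894·(1+2.195)/(2·0.7788)
= 0.04894·3.1950/1.5575 = 0.10040

Final: 0.10040


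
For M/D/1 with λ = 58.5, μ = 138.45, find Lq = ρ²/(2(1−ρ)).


ρ = 58.5/138.45 = 0.4225
M/D/1: Lq = ρ²/(2(1−ρ)) = 0.1785/(2·0.5775) = 0.15459

Final: 0.15459


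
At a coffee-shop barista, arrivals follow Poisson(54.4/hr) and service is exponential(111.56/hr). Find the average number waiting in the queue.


ρ = 54.4/111.56 = 0.4876
Lq = ρ²/(1−ρ) = 0.2378/0.5124 = 0.4641

Final: 0.4641


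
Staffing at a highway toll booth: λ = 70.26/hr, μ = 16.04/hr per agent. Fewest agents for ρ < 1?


Stability requires cμ > λ ⇔ c > λ/μ.
λ/μ = 70.26/16.04 = 4.3803
Minimum integer c = ⌊4.3803⌋ + 1 = 5
Check: 5·16.04 = 80.20 > 70.26, while 4·16.04 = 64.16 ≤ 70.26

Final: 5 servers


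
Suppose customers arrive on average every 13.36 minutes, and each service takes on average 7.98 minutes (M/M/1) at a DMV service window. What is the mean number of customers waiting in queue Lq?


λ = 60/13.36 = 4.4910 /hr
μ = 60/7.98 = 7.5188 /hr
ρ = λ/μ = 4.4910/7.5188 = 0.5973
Lq = ρ²/(1−ρ) = 0.3568/0.4027 = 0.8860

Final: 0.8860


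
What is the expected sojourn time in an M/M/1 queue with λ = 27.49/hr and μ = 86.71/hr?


W = 1/(μ−λ) = 1/(86.71 − 27.49) = 1/59.22 = 0.01689 hr

Final: 0.01689 hr


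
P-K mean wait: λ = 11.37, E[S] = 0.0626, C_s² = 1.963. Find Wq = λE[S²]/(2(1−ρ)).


ρ = λ·E[S] = 11.37·0.0626 = 0.7118
E[S²] = E[S]²(1+C_s²) = 0.0626²·(1+1.963) = 0.011611
Wq = λ·E[S²]/(2(1−ρ)) = 11.37·0.011611/(2·0.2882) = 0.22901 hr

Final: 0.22901 hr


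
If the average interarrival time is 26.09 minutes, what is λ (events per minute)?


λ = 1/(interarrival time) in consistent units.
1 minute = 1 min, so λ = 1/26.09 = 0.03833 per minute

Final: 0.03833 /min


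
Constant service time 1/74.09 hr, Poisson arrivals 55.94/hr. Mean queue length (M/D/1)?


ρ = 55.94/74.09 = 0.7550
M/D/1: Lq = ρ²/(2(1−ρ)) = 0.5701/(2·0.2450) = 1.16353

Final: 1.16353


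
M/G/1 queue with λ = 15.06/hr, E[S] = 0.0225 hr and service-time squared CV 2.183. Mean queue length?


ρ = λ·E[S] = 15.06·0.0225 = 0.3388
Lq = ρ²(1+C_s²)/(2(1−ρ)) = 0.1148·(1+2.183)/(2·0.6612)
= 0.1148·3.1830/1.3223 = 0.27639

Final: 0.27639


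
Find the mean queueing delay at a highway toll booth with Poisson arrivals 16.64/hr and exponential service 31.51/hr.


ρ = 16.64/31.51 = 0.5281
Wq = ρ/(μ−λ) = 0.5281/(31.51 − 16.64) = 0.5281/14.87 = 0.03551 hr

Final: 0.03551 hr


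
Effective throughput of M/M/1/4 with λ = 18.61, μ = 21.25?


ρ = 0.8758; P_K = (1−ρ)ρ^4/(1−ρ^5) = 0.150727
λ_eff = λ(1 − P_K) = 18.61·(1 − 0.150727) = 18.61·0.849273 = 15.8050 /hr

Final: 15.8050 /hr


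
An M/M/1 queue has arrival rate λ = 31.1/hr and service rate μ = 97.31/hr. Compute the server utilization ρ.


ρ = λ/μ = 31.1/97.31 = 0.3196

Final: 0.3196


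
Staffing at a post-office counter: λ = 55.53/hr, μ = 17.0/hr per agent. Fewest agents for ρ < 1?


Stability requires cμ > λ ⇔ c > λ/μ.
λ/μ = 55.53/17.0 = 3.2665
Minimum integer c = ⌊3.2665⌋ + 1 = 4
Check: 4·17.0 = 68.00 > 55.53, while 3·17.0 = 51.00 ≤ 55.53

Final: 4 servers


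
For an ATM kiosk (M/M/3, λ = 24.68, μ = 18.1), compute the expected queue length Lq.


a = λ/μ = 1.3635; ρ = a/3 = 0.4545
P₀ = 0.245838
Lq = P₀·a^c·ρ / (c!·(1−ρ)²) = 0.245838·2.53513·0.4545/(6·0.29756)
= 0.15866

Final: 0.15866


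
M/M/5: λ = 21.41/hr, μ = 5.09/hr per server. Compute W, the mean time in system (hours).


a = 4.2063; ρ = 0.8413; P₀ = 0.009206
Lq = P₀·a^c·ρ/(c!(1−ρ)²) = 3.37239
Wq = Lq/λ = 3.37239/21.41 = 0.15751 hr
W = Wq + 1/μ = 0.15751 + 0.19646 = 0.35398 hr

Final: 0.35398 hr


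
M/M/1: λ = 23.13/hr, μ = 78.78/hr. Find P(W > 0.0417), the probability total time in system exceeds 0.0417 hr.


W ~ Exponential(μ−λ) for M/M/1.
μ − λ = 78.78 − 23.13 = 55.6500
P(W > t) = e^{−(μ−λ)t} = e^{−2.3206} = 0.098214

Final: 0.098214


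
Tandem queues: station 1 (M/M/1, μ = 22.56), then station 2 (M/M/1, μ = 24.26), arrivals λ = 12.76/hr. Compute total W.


Each node sees arrival rate λ = 12.76/hr (tandem ⇒ throughput preserved).
W₁ = 1/(μ₁−λ) = 1/(22.56−12.76) = 0.10204 hr
W₂ = 1/(μ₂−λ) = 1/(24.26−12.76) = 0.08696 hr
W_total = W₁ + W₂ = 0.10204 + 0.08696 = 0.18900 hr

Final: 0.18900 hr


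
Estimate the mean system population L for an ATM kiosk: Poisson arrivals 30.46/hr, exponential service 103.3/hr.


ρ = λ/μ = 30.46/103.3 = 0.2949
L = ρ/(1−ρ) = 0.2949/(1 − 0.2949) = 0.2949/0.7051 = 0.4182

Final: 0.4182


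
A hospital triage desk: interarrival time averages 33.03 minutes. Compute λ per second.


λ = 1/(interarrival time) in consistent units.
1 second = 0.0166667 min, so λ = 0.0166667/33.03 = 0.0005046 per second

Final: 0.0005046 /sec


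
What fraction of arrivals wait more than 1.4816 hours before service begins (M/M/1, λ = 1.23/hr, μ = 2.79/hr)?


ρ = 1.23/2.79 = 0.4409
P(Wq > t) = ρ·e^{−(μ−λ)t} = 0.4409·e^{−2.3113}
= 0.4409·0.099133 = 0.043704

Final: 0.043704


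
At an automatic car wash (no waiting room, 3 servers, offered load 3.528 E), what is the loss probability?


B(c,a) = (a^c/c!) / Σ_{k=0}^{c} a^k/k!
a^3/3! = 7.318709
Σ terms (k=0..3): 1.00000 + 3.52800 + 6.22339 + 7.31871 = 18.070101
B = 7.318709/18.070101 = 0.405018

Final: 0.405018


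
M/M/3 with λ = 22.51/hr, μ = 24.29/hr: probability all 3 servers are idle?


a = λ/μ = 22.51/24.29 = 0.9267; ρ = a/c = 0.3089
Σ_{k=0}^{2} a^k/k! (terms k=0..2) = 1.00000 + 0.92672 + 0.42940 = 2.35612
Tail: a^3/(3!(1−ρ)) = 0.79587/(6·0.6911) = 0.19194
P₀ = 1/(2.35612 + 0.19194) = 1/2.54806 = 0.392456

Final: 0.392456


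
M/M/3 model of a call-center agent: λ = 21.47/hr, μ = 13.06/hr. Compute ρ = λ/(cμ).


ρ = λ/(cμ) = 21.47/(3·13.06) = 21.47/39.18 = 0.5480

Final: 0.5480


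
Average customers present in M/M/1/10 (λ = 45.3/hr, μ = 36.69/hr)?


ρ = 45.3/36.69 = 1.2347
L = ρ[1 − (K+1)ρ^K + Kρ^(K+1)] / [(1−ρ)(1−ρ^(K+1))]
Numerator: 1.2347·(1 − 11·8.231991 + 10·10.163783) = 14.922119
Denominator: (-0.2347)·(-9.163783) = 2.150454
L = 14.922119/2.150454 = 6.9391

Final: 6.9391


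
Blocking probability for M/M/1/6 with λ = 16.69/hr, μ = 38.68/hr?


ρ = λ/μ = 16.69/38.68 = 0.4315
P_K = (1−ρ)ρ^K/(1−ρ^(K+1)) = (0.5685·0.006454)/(1 − 0.002785)
= 0.003669/0.997215 = 0.003679

Final: 0.003679


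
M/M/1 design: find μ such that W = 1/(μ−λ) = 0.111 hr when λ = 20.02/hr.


W = 1/(μ−λ) ⇒ μ − λ = 1/W = 1/0.111 = 9.0090
μ = λ + 1/W = 20.02 + 9.0090 = 29.0290 per hr

Final: 29.0290 /hr


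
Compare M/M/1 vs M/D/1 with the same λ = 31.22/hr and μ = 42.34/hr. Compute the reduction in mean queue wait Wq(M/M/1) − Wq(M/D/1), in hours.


ρ = 31.22/42.34 = 0.7374
Wq(M/M/1) = ρ/(μ−λ) = 0.7374/11.12 = 0.06631 hr
Wq(M/D/1) = ρ/(2(μ−λ)) = 0.03315 hr
Savings = 0.06631 − 0.03315 = 0.03315 hr

Final: 0.03315 hr


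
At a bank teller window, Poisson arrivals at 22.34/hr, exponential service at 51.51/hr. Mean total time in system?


W = 1/(μ−λ) = 1/(51.51 − 22.34) = 1/29.17 = 0.03428 hr

Final: 0.03428 hr


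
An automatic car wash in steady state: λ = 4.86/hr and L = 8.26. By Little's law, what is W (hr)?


W = L/λ = 8.26/4.86 = 1.6996 hr

Final: 1.6996 hr


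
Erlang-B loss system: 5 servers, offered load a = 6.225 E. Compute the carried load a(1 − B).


B(5,6.225) = 0.375824 (Erlang-B)
Carried load = a(1 − B) = 6.225·(1 − 0.375824) = 6.225·0.624176 = 3.8855 E

Final: 3.8855 Erlangs


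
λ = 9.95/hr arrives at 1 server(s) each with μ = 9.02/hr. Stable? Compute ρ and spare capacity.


Total capacity cμ = 1·9.02 = 9.02/hr
ρ = λ/(cμ) = 9.95/9.02 = 1.1031
Stable ⇔ ρ < 1: NO
Spare capacity = cμ − λ = 9.02 − 9.95 = -0.93/hr

Final: ρ = 1.1031; unstable; margin = -0.93/hr


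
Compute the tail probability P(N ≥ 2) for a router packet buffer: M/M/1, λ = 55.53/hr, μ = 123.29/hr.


ρ = 55.53/123.29 = 0.4504
P(N ≥ n) = ρ^n = 0.4504^2 = 0.202862

Final: 0.202862


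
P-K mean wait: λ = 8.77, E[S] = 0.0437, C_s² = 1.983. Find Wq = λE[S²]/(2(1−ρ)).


ρ = λ·E[S] = 8.77·0.0437 = 0.3832
E[S²] = E[S]²(1+C_s²) = 0.0437²·(1+1.983) = 0.005697
Wq = λ·E[S²]/(2(1−ρ)) = 8.77·0.005697/(2·0.6168) = 0.04050 hr

Final: 0.04050 hr


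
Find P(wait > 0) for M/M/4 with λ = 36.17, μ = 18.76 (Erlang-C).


a = λ/μ = 1.9280; ρ = a/4 = 0.4820
P₀ = 0.140988 (from M/M/c formula)
C(c,a) = [a^c/(c!(1−ρ))]·P₀ = [13.81856/(24·0.5180)]·0.140988
= 1.11155·0.140988 = 0.156716

Final: 0.156716


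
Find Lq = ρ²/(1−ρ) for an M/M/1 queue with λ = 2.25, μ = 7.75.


ρ = 2.25/7.75 = 0.2903
Lq = ρ²/(1−ρ) = 0.08429/0.7097 = 0.1188

Final: 0.1188


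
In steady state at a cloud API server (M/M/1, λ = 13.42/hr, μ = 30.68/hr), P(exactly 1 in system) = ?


ρ = 13.42/30.68 = 0.4374
P_n = (1−ρ)·ρ^n = (1 − 0.4374)·0.4374^1 = 0.5626·0.437419 = 0.246084

Final: 0.246084


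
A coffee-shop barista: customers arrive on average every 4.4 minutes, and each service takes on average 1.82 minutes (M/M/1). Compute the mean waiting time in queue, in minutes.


λ = 60/4.4 = 13.6364 /hr
μ = 60/1.82 = 32.9670 /hr
ρ = λ/μ = 13.6364/32.9670 = 0.4136
Wq = ρ/(μ−λ) = 0.4136/(32.9670−13.6364) = 0.02140 hr
In minutes: 0.02140·60 = 1.284 min

Final: 1.284 min


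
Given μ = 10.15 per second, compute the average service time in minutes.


Mean service time = 1/μ = 1/10.15 second = 0.09852 second
In minutes: 0.09852 × 0.0166667 = 0.001642 min

Final: 0.001642 min


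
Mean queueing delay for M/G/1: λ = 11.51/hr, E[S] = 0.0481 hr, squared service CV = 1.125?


ρ = λ·E[S] = 11.51·0.0481 = 0.5536
E[S²] = E[S]²(1+C_s²) = 0.0481²·(1+1.125) = 0.004916
Wq = λ·E[S²]/(2(1−ρ)) = 11.51·0.004916/(2·0.4464) = 0.06339 hr

Final: 0.06339 hr


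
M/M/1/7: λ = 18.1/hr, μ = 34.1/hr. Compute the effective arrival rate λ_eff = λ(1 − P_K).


ρ = 0.5308; P_K = (1−ρ)ρ^7/(1−ρ^8) = 0.005605
λ_eff = λ(1 − P_K) = 18.1·(1 − 0.005605) = 18.1·0.994395 = 17.9985 /hr

Final: 17.9985 /hr


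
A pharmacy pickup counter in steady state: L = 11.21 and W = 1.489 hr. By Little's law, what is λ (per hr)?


λ = L/W = 11.21/1.489 = 7.5285 /hr

Final: 7.5285 /hr


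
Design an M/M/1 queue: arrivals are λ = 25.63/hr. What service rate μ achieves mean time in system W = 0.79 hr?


W = 1/(μ−λ) ⇒ μ − λ = 1/W = 1/0.79 = 1.2658
μ = λ + 1/W = 25.63 + 1.2658 = 26.8958 per hr

Final: 26.8958 /hr


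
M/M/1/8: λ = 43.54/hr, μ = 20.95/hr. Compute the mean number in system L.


ρ = 43.54/20.95 = 2.0783
L = ρ[1 − (K+1)ρ^K + Kρ^(K+1)] / [(1−ρ)(1−ρ^(K+1))]
Numerator: 2.0783·(1 − 9·348.044824 + 8·723.335161) = 5518.415213
Denominator: (-1.0783)·(-722.335161) = 778.880730
L = 5518.415213/778.880730 = 7.0851

Final: 7.0851


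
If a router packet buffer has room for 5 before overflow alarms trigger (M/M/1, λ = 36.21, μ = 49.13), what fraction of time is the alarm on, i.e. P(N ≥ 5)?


ρ = 36.21/49.13 = 0.7370
P(N ≥ n) = ρ^n = 0.7370^5 = 0.217475

Final: 0.217475


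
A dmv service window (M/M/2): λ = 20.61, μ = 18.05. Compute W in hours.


a = 1.1418; ρ = 0.5709; P₀ = 0.273144
Lq = P₀·a^c·ρ/(c!(1−ρ)²) = 0.55214
Wq = Lq/λ = 0.55214/20.61 = 0.02679 hr
W = Wq + 1/μ = 0.02679 + 0.05540 = 0.08219 hr

Final: 0.08219 hr


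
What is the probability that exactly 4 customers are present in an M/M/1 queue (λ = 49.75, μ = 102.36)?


ρ = 49.75/102.36 = 0.4860
P_n = (1−ρ)·ρ^n = (1 − 0.4860)·0.4860^4 = 0.5140·0.055802 = 0.028681

Final: 0.028681


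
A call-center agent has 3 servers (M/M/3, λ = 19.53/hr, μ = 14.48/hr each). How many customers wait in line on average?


a = λ/μ = 1.3488; ρ = a/3 = 0.4496
P₀ = 0.249920
Lq = P₀·a^c·ρ / (c!·(1−ρ)²) = 0.249920·2.45358·0.4496/(6·0.30296)
= 0.15166

Final: 0.15166


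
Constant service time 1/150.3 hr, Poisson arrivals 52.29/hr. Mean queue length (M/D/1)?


ρ = 52.29/150.3 = 0.3479
M/D/1: Lq = ρ²/(2(1−ρ)) = 0.1210/(2·0.6521) = 0.09281

Final: 0.09281


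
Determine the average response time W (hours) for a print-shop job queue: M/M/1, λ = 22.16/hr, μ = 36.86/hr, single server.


W = 1/(μ−λ) = 1/(36.86 − 22.16) = 1/14.70 = 0.06803 hr

Final: 0.06803 hr


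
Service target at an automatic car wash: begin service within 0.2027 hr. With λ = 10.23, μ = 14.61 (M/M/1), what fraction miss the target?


ρ = 10.23/14.61 = 0.7002
P(Wq > t) = ρ·e^{−(μ−λ)t} = 0.7002·e^{−0.8878}
= 0.7002·0.411549 = 0.288169

Final: 0.288169


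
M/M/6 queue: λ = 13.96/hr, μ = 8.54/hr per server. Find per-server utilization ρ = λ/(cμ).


ρ = λ/(cμ) = 13.96/(6·8.54) = 13.96/51.24 = 0.2724

Final: 0.2724


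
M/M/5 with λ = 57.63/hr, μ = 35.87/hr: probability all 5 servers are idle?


a = λ/μ = 57.63/35.87 = 1.6066; ρ = a/c = 0.3213
Σ_{k=0}^{4} a^k/k! (terms k=0..4) = 1.00000 + 1.60664 + 1.29064 + 0.69119 + 0.27762 = 4.86609
Tail: a^5/(5!(1−ρ)) = 10.70499/(120·0.6787) = 0.13145
P₀ = 1/(4.86609 + 0.13145) = 1/4.99754 = 0.200099

Final: 0.200099


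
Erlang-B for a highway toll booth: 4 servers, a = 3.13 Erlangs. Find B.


B(c,a) = (a^c/c!) / Σ_{k=0}^{c} a^k/k!
a^4/4! = 3.999135
Σ terms (k=0..4): 1.00000 + 3.13000 + 4.89845 + 5.11072 + 3.99914 = 18.138302
B = 3.999135/18.138302 = 0.220480

Final: 0.220480


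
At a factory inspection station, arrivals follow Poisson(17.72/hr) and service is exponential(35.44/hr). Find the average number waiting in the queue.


ρ = 17.72/35.44 = 0.5000
Lq = ρ²/(1−ρ) = 0.2500/0.5000 = 0.5000

Final: 0.5000


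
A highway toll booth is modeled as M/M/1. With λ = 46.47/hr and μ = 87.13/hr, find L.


ρ = λ/μ = 46.47/87.13 = 0.5333
L = ρ/(1−ρ) = 0.5333/(1 − 0.5333) = 0.5333/0.4667 = 1.1429

Final: 1.1429


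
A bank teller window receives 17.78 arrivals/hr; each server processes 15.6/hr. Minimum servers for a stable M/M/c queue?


Stability requires cμ > λ ⇔ c > λ/μ.
λ/μ = 17.78/15.6 = 1.1397
Minimum integer c = ⌊1.1397⌋ + 1 = 2
Check: 2·15.6 = 31.20 > 17.78, while 1·15.6 = 15.60 ≤ 17.78

Final: 2 servers


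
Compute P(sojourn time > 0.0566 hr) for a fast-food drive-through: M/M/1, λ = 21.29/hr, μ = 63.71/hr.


W ~ Exponential(μ−λ) for M/M/1.
μ − λ = 63.71 − 21.29 = 42.4200
P(W > t) = e^{−(μ−λ)t} = e^{−2.4010} = 0.090630

Final: 0.090630


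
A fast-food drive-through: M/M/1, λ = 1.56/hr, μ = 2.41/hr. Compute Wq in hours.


ρ = 1.56/2.41 = 0.6473
Wq = ρ/(μ−λ) = 0.6473/(2.41 − 1.56) = 0.6473/0.8500 = 0.7615 hr

Final: 0.7615 hr


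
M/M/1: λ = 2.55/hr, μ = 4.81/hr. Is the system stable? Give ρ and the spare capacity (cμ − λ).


Total capacity cμ = 1·4.81 = 4.81/hr
ρ = λ/(cμ) = 2.55/4.81 = 0.5301
Stable ⇔ ρ < 1: YES
Spare capacity = cμ − λ = 4.81 − 2.55 = 2.26/hr

Final: ρ = 0.5301; stable; margin = 2.26/hr


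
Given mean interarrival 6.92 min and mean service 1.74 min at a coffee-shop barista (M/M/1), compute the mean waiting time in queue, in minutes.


λ = 60/6.92 = 8.6705 /hr
μ = 60/1.74 = 34.4828 /hr
ρ = λ/μ = 8.6705/34.4828 = 0.2514
Wq = ρ/(μ−λ) = 0.2514/(34.4828−8.6705) = 0.009741 hr
In minutes: 0.009741·60 = 0.5845 min

Final: 0.5845 min


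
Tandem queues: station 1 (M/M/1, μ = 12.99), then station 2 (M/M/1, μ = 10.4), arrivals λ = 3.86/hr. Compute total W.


Each node sees arrival rate λ = 3.86/hr (tandem ⇒ throughput preserved).
W₁ = 1/(μ₁−λ) = 1/(12.99−3.86) = 0.10953 hr
W₂ = 1/(μ₂−λ) = 1/(10.4−3.86) = 0.15291 hr
W_total = W₁ + W₂ = 0.10953 + 0.15291 = 0.26243 hr

Final: 0.26243 hr


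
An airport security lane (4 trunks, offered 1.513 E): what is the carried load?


B(4,1.513) = 0.049031 (Erlang-B)
Carried load = a(1 − B) = 1.513·(1 − 0.049031) = 1.513·0.950969 = 1.4388 E

Final: 1.4388 Erlangs


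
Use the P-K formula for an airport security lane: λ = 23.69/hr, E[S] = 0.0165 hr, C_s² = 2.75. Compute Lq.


ρ = λ·E[S] = 23.69·0.0165 = 0.3909
Lq = ρ²(1+C_s²)/(2(1−ρ)) = 0.1528·(1+2.75)/(2·0.6091)
= 0.1528·3.7500/1.2182 = 0.47033

Final: 0.47033


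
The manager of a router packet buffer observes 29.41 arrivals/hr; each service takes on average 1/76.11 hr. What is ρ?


ρ = λ/μ = 29.41/76.11 = 0.3864

Final: 0.3864


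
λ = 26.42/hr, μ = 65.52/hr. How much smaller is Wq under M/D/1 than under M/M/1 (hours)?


ρ = 26.42/65.52 = 0.4032
Wq(M/M/1) = ρ/(μ−λ) = 0.4032/39.10 = 0.01031 hr
Wq(M/D/1) = ρ/(2(μ−λ)) = 0.005156 hr
Savings = 0.01031 − 0.005156 = 0.005156 hr

Final: 0.005156 hr


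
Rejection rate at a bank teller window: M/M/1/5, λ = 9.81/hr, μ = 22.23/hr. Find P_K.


ρ = λ/μ = 9.81/22.23 = 0.4413
P_K = (1−ρ)ρ^K/(1−ρ^(K+1)) = (0.5587·0.016736)/(1 − 0.007385)
= 0.009350/0.992615 = 0.009420

Final: 0.009420


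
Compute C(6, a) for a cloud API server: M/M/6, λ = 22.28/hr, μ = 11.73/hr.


a = λ/μ = 1.8994; ρ = a/6 = 0.3166
P₀ = 0.149496 (from M/M/c formula)
C(c,a) = [a^c/(c!(1−ρ))]·P₀ = [46.95729/(720·0.6834)]·0.149496
= 0.09543·0.149496 = 0.014266

Final: 0.014266


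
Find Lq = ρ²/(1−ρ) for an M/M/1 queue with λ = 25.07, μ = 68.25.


ρ = 25.07/68.25 = 0.3673
Lq = ρ²/(1−ρ) = 0.1349/0.6327 = 0.2133

Final: 0.2133


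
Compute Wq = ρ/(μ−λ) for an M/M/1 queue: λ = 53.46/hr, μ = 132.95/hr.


ρ = 53.46/132.95 = 0.4021
Wq = ρ/(μ−λ) = 0.4021/(132.95 − 53.46) = 0.4021/79.49 = 0.005059 hr

Final: 0.005059 hr


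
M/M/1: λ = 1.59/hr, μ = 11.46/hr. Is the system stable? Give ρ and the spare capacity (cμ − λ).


Total capacity cμ = 1·11.46 = 11.46/hr
ρ = λ/(cμ) = 1.59/11.46 = 0.1387
Stable ⇔ ρ < 1: YES
Spare capacity = cμ − λ = 11.46 − 1.59 = 9.87/hr

Final: ρ = 0.1387; stable; margin = 9.87/hr


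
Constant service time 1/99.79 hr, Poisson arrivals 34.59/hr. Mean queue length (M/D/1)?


ρ = 34.59/99.79 = 0.3466
M/D/1: Lq = ρ²/(2(1−ρ)) = 0.1202/(2·0.6534) = 0.09195

Final: 0.09195


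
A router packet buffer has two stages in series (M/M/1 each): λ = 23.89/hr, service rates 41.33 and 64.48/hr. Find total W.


Each node sees arrival rate λ = 23.89/hr (tandem ⇒ throughput preserved).
W₁ = 1/(μ₁−λ) = 1/(41.33−23.89) = 0.05734 hr
W₂ = 1/(μ₂−λ) = 1/(64.48−23.89) = 0.02464 hr
W_total = W₁ + W₂ = 0.05734 + 0.02464 = 0.08198 hr

Final: 0.08198 hr


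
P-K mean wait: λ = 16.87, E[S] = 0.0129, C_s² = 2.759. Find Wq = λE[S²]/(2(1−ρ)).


ρ = λ·E[S] = 16.87·0.0129 = 0.2176
E[S²] = E[S]²(1+C_s²) = 0.0129²·(1+2.759) = 0.0006255
Wq = λ·E[S²]/(2(1−ρ)) = 16.87·0.0006255/(2·0.7824) = 0.006744 hr

Final: 0.006744 hr


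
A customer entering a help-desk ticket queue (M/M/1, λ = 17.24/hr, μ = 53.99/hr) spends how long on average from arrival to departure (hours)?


W = 1/(μ−λ) = 1/(53.99 − 17.24) = 1/36.75 = 0.02721 hr

Final: 0.02721 hr


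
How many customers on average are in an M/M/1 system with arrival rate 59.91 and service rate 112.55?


ρ = λ/μ = 59.91/112.55 = 0.5323
L = ρ/(1−ρ) = 0.5323/(1 − 0.5323) = 0.5323/0.4677 = 1.1381

Final: 1.1381
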